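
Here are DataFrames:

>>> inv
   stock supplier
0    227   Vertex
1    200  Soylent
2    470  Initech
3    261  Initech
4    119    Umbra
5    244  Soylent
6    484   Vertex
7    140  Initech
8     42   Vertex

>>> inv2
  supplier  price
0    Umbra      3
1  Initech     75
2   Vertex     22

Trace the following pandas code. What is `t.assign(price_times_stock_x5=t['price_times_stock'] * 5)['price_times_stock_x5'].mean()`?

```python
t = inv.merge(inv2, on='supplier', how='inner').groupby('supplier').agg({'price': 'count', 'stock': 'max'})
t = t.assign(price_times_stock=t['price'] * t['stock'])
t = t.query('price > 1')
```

7155.0

merge on 'supplier' (how='inner') → 7 rows:
   stock supplier  price
0    227   Vertex     22
1    470  Initech     75
2    261  Initech     75
3    119    Umbra      3
4    484   Vertex     22
5    140  Initech     75
6     42   Vertex     22
group by supplier: count(price), max(stock):
          price  stock
supplier              
Initech       3    470
Umbra         1    119
Vertex        3    484
add column price_times_stock = t['price'] * t['stock']:
          price  stock  price_times_stock
supplier                                 
Initech       3    470               1410
Umbra         1    119                119
Vertex        3    484               1452
filter rows where price > 1:
          price  stock  price_times_stock
supplier                                 
Initech       3    470               1410
Vertex        3    484               1452
add column price_times_stock_x5 = t['price_times_stock'] * 5:
          price  stock  price_times_stock  price_times_stock_x5
supplier                                                       
Initech       3    470               1410                  7050
Vertex        3    484               1452                  7260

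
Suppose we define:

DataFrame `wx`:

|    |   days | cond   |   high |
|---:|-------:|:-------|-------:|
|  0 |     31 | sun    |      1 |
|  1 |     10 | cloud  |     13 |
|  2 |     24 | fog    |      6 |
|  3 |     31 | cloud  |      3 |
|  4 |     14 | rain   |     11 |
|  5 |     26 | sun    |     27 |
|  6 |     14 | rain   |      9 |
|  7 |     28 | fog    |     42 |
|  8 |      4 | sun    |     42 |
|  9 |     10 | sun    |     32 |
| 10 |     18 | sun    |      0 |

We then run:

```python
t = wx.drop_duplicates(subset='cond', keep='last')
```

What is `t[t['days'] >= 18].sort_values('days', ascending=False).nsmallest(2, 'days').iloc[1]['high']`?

drop duplicate cond (keep=last):
    days   cond  high
3     31  cloud     3
6     14   rain     9
7     28    fog    42
10    18    sun     0
filter rows where days >= 18:
    days   cond  high
3     31  cloud     3
7     28    fog    42
10    18    sun     0
sort by days descending:
    days   cond  high
3     31  cloud     3
7     28    fog    42
10    18    sun     0
take 2 rows with smallest days:
    days cond  high
10    18  sun     0
7     28  fog    42

42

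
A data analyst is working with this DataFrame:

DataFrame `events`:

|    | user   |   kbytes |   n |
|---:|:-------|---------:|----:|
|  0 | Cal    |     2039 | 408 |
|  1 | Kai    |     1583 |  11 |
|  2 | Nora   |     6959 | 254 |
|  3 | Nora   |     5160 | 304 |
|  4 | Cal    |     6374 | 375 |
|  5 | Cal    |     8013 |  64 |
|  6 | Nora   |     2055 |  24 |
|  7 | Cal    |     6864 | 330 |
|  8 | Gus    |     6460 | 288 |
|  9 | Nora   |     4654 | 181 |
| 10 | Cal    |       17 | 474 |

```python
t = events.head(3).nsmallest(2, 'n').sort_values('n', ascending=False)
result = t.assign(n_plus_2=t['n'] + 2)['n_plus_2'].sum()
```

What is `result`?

take first 3 rows:
   user  kbytes    n
0   Cal    2039  408
1   Kai    1583   11
2  Nora    6959  254
take 2 rows with smallest n:
   user  kbytes    n
1   Kai    1583   11
2  Nora    6959  254
sort by n descending:
   user  kbytes    n
2  Nora    6959  254
1   Kai    1583   11
add column n_plus_2 = t['n'] + 2:
   user  kbytes    n  n_plus_2
2  Nora    6959  254       256
1   Kai    1583   11        13
Taking the sum of column 'n_plus_2' gives 269.

269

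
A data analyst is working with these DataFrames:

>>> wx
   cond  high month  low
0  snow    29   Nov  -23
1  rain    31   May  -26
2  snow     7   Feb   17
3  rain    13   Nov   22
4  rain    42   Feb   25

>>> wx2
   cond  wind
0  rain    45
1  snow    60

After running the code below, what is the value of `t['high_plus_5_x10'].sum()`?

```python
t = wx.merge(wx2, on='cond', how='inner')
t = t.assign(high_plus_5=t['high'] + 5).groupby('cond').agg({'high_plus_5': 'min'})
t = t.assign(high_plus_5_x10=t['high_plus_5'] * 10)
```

merge on 'cond' (how='inner') → 5 rows:
   cond  high month  low  wind
0  snow    29   Nov  -23    60
1  rain    31   May  -26    45
2  snow     7   Feb   17    60
3  rain    13   Nov   22    45
4  rain    42   Feb   25    45
add column high_plus_5 = t['high'] + 5:
   cond  high month  low  wind  high_plus_5
0  snow    29   Nov  -23    60           34
1  rain    31   May  -26    45           36
2  snow     7   Feb   17    60           12
3  rain    13   Nov   22    45           18
4  rain    42   Feb   25    45           47
group by cond, min of high_plus_5:
      high_plus_5
cond             
rain           18
snow           12
add column high_plus_5_x10 = t['high_plus_5'] * 10:
      high_plus_5  high_plus_5_x10
cond                              
rain           18              180
snow           12              120
The sum of column 'high_plus_5_x10' is 300.

300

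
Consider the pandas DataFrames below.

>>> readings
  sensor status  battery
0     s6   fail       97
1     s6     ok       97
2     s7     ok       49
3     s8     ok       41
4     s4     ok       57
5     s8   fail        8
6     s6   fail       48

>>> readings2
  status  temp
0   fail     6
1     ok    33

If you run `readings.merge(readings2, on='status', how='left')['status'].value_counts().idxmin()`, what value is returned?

merge on 'status' (how='left') → 7 rows:
  sensor status  battery  temp
0     s6   fail       97     6
1     s6     ok       97    33
2     s7     ok       49    33
3     s8     ok       41    33
4     s4     ok       57    33
5     s8   fail        8     6
6     s6   fail       48     6
value_counts of status:
status
ok      4
fail    3
Name: count, dtype: int64
The label with the smallest value is fail.

fail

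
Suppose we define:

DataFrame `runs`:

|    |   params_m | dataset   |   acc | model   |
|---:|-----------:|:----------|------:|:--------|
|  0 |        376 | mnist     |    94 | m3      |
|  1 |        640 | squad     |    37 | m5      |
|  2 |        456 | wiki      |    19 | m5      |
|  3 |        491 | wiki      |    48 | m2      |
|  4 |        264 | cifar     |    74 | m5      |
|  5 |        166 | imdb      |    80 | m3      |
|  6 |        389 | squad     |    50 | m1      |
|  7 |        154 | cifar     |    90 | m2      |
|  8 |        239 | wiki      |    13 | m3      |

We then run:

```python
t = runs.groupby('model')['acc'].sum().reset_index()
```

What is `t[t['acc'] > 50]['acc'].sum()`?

group by model, sum of acc:
model
m1     50
m2    138
m3    187
m5    130
Name: acc, dtype: int64
reset_index():
  model  acc
0    m1   50
1    m2  138
2    m3  187
3    m5  130
filter rows where acc > 50:
  model  acc
1    m2  138
2    m3  187
3    m5  130
Then the sum of column 'acc': 455

455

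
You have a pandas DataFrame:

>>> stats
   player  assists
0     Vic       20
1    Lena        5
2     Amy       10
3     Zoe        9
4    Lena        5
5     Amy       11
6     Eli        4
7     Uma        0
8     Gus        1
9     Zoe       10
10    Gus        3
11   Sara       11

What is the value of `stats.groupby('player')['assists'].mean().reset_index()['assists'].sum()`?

62.0

group by player, mean of assists:
player
Amy     10.5
Eli      4.0
Gus      2.0
Lena     5.0
Sara    11.0
Uma      0.0
Vic     20.0
Zoe      9.5
Name: assists, dtype: float64
reset_index():
  player  assists
0    Amy     10.5
1    Eli      4.0
2    Gus      2.0
3   Lena      5.0
4   Sara     11.0
5    Uma      0.0
6    Vic     20.0
7    Zoe      9.5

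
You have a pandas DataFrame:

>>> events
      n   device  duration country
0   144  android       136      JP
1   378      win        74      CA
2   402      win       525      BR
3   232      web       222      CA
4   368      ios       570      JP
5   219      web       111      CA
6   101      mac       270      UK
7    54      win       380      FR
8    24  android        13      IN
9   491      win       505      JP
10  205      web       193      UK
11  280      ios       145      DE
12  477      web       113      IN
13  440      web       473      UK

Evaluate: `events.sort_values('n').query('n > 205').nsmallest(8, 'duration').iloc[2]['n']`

477

sort by n:
      n   device  duration country
8    24  android        13      IN
7    54      win       380      FR
6   101      mac       270      UK
0   144  android       136      JP
10  205      web       193      UK
5   219      web       111      CA
3   232      web       222      CA
11  280      ios       145      DE
4   368      ios       570      JP
1   378      win        74      CA
2   402      win       525      BR
13  440      web       473      UK
12  477      web       113      IN
9   491      win       505      JP
filter rows where n > 205:
      n device  duration country
5   219    web       111      CA
3   232    web       222      CA
11  280    ios       145      DE
4   368    ios       570      JP
1   378    win        74      CA
2   402    win       525      BR
13  440    web       473      UK
12  477    web       113      IN
9   491    win       505      JP
take 8 rows with smallest duration:
      n device  duration country
1   378    win        74      CA
5   219    web       111      CA
12  477    web       113      IN
11  280    ios       145      DE
3   232    web       222      CA
13  440    web       473      UK
9   491    win       505      JP
2   402    win       525      BR
Reading off the value at position 2, column 'n', we get 477.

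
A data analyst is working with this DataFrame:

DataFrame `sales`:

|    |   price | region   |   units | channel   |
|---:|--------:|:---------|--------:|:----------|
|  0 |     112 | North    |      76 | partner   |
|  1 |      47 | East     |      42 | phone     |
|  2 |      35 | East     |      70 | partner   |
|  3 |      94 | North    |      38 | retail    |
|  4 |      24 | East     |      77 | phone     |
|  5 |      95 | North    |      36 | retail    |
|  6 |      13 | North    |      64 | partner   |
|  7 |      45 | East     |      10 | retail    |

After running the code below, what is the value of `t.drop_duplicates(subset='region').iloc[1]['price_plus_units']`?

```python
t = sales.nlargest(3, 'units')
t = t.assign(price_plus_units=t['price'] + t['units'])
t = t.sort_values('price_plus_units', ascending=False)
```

take 3 rows with largest units:
   price region  units  channel
4     24   East     77    phone
0    112  North     76  partner
2     35   East     70  partner
add column price_plus_units = t['price'] + t['units']:
   price region  units  channel  price_plus_units
4     24   East     77    phone               101
0    112  North     76  partner               188
2     35   East     70  partner               105
sort by price_plus_units descending:
   price region  units  channel  price_plus_units
0    112  North     76  partner               188
2     35   East     70  partner               105
4     24   East     77    phone               101
drop duplicate region (keep=first):
   price region  units  channel  price_plus_units
0    112  North     76  partner               188
2     35   East     70  partner               105
value at position 1, column 'price_plus_units' → 105

105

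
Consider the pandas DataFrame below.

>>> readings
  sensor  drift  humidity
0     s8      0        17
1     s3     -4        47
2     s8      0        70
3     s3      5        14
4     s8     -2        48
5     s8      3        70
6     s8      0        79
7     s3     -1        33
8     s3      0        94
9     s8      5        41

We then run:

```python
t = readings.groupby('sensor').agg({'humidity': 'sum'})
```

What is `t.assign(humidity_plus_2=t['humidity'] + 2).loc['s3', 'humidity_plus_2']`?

group by sensor, sum of humidity:
        humidity
sensor          
s3           188
s8           325
add column humidity_plus_2 = t['humidity'] + 2:
        humidity  humidity_plus_2
sensor                           
s3           188              190
s8           325              327
Hence 190.

190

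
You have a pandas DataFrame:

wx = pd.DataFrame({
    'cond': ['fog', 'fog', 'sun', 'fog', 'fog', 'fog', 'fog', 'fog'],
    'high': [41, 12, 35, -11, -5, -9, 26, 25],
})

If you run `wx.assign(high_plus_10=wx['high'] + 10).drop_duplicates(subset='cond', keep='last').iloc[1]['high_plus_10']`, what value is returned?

35

add column high_plus_10 = wx['high'] + 10:
  cond  high  high_plus_10
0  fog    41            51
1  fog    12            22
2  sun    35            45
3  fog   -11            -1
4  fog    -5             5
5  fog    -9             1
6  fog    26            36
7  fog    25            35
drop duplicate cond (keep=last):
  cond  high  high_plus_10
2  sun    35            45
7  fog    25            35
So iloc[1]['high_plus_10'] = 35.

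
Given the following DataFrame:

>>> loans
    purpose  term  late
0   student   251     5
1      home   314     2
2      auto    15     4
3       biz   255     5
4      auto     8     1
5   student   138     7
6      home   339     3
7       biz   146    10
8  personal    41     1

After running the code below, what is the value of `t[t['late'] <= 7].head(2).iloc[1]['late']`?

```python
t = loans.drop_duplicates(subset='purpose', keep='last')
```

drop duplicate purpose (keep=last):
    purpose  term  late
4      auto     8     1
5   student   138     7
6      home   339     3
7       biz   146    10
8  personal    41     1
filter rows where late <= 7:
    purpose  term  late
4      auto     8     1
5   student   138     7
6      home   339     3
8  personal    41     1
take first 2 rows:
   purpose  term  late
4     auto     8     1
5  student   138     7
Taking the value at position 1, column 'late' gives 7.

7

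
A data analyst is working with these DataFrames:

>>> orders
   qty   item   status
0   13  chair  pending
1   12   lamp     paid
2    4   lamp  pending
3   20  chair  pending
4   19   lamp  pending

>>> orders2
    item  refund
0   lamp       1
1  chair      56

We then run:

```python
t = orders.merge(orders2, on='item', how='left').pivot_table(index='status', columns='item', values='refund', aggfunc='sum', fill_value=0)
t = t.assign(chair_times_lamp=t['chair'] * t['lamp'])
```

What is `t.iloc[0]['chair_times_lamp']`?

0

merge on 'item' (how='left') → 5 rows:
   qty   item   status  refund
0   13  chair  pending      56
1   12   lamp     paid       1
2    4   lamp  pending       1
3   20  chair  pending      56
4   19   lamp  pending       1
pivot: rows=status, cols=item, sum(refund):
item     chair  lamp
status              
paid         0     1
pending    112     2
add column chair_times_lamp = t['chair'] * t['lamp']:
item     chair  lamp  chair_times_lamp
status                                
paid         0     1                 0
pending    112     2               224
Hence 0.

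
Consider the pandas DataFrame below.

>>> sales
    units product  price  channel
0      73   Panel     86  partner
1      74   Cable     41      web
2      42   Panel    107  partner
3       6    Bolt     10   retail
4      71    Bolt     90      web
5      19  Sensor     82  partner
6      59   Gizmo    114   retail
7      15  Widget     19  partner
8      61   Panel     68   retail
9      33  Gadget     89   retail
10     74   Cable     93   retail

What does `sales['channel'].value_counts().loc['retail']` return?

5

value_counts of channel:
channel
retail     5
partner    4
web        2
Name: count, dtype: int64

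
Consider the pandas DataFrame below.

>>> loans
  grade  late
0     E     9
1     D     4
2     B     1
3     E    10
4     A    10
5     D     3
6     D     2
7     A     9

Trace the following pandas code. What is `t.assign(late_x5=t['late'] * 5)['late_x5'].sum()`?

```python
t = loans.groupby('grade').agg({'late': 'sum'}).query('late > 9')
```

group by grade, sum of late:
       late
grade      
A        19
B         1
D         9
E        19
filter rows where late > 9:
       late
grade      
A        19
E        19
add column late_x5 = t['late'] * 5:
       late  late_x5
grade               
A        19       95
E        19       95
sum of column 'late_x5' → 190

190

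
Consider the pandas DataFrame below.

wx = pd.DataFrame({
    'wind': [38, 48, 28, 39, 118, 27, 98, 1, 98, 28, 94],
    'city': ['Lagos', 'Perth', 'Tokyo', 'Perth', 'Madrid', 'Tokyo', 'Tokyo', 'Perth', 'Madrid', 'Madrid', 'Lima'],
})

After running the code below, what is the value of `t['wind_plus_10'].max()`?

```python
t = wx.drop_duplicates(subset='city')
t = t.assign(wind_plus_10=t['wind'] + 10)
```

drop duplicate city (keep=first):
    wind    city
0     38   Lagos
1     48   Perth
2     28   Tokyo
4    118  Madrid
10    94    Lima
add column wind_plus_10 = t['wind'] + 10:
    wind    city  wind_plus_10
0     38   Lagos            48
1     48   Perth            58
2     28   Tokyo            38
4    118  Madrid           128
10    94    Lima           104
Finally, max of column 'wind_plus_10' = 128.

128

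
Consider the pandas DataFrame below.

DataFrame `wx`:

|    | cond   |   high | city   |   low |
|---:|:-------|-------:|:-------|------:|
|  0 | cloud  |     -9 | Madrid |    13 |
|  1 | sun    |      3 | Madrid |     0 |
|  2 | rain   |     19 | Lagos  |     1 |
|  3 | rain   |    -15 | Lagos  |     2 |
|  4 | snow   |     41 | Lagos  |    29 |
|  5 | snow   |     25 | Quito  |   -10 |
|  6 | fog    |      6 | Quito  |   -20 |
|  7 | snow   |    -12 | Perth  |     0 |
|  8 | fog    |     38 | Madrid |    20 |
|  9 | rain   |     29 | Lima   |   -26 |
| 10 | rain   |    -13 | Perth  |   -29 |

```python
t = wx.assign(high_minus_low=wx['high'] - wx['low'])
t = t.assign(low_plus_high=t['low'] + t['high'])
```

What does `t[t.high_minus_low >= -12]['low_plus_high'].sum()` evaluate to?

101

add column high_minus_low = wx['high'] - wx['low']:
     cond  high    city  low  high_minus_low
0   cloud    -9  Madrid   13             -22
1     sun     3  Madrid    0               3
2    rain    19   Lagos    1              18
3    rain   -15   Lagos    2             -17
4    snow    41   Lagos   29              12
5    snow    25   Quito  -10              35
6     fog     6   Quito  -20              26
7    snow   -12   Perth    0             -12
8     fog    38  Madrid   20              18
9    rain    29    Lima  -26              55
10   rain   -13   Perth  -29              16
add column low_plus_high = t['low'] + t['high']:
     cond  high    city  low  high_minus_low  low_plus_high
0   cloud    -9  Madrid   13             -22              4
1     sun     3  Madrid    0               3              3
2    rain    19   Lagos    1              18             20
3    rain   -15   Lagos    2             -17            -13
4    snow    41   Lagos   29              12             70
5    snow    25   Quito  -10              35             15
6     fog     6   Quito  -20              26            -14
7    snow   -12   Perth    0             -12            -12
8     fog    38  Madrid   20              18             58
9    rain    29    Lima  -26              55              3
10   rain   -13   Perth  -29              16            -42
filter rows where high_minus_low >= -12:
    cond  high    city  low  high_minus_low  low_plus_high
1    sun     3  Madrid    0               3              3
2   rain    19   Lagos    1              18             20
4   snow    41   Lagos   29              12             70
5   snow    25   Quito  -10              35             15
6    fog     6   Quito  -20              26            -14
7   snow   -12   Perth    0             -12            -12
8    fog    38  Madrid   20              18             58
9   rain    29    Lima  -26              55              3
10  rain   -13   Perth  -29              16            -42
Finally, sum of column 'low_plus_high' = 101.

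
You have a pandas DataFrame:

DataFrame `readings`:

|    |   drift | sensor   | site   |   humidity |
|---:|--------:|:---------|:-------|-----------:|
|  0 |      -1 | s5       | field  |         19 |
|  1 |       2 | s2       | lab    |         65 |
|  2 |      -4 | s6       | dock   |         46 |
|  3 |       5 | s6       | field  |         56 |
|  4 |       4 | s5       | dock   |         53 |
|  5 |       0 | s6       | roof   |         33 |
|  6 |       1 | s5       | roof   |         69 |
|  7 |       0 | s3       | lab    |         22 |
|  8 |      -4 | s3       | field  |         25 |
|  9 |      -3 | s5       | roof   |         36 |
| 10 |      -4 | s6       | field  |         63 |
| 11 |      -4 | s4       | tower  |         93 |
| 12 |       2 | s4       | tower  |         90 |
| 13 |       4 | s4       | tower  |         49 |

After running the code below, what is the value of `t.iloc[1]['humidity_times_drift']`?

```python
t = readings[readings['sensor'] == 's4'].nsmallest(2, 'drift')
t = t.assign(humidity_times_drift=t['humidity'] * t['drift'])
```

180

filter rows where sensor == 's4':
    drift sensor   site  humidity
11     -4     s4  tower        93
12      2     s4  tower        90
13      4     s4  tower        49
take 2 rows with smallest drift:
    drift sensor   site  humidity
11     -4     s4  tower        93
12      2     s4  tower        90
add column humidity_times_drift = t['humidity'] * t['drift']:
    drift sensor   site  humidity  humidity_times_drift
11     -4     s4  tower        93                  -372
12      2     s4  tower        90                   180
So iloc[1]['humidity_times_drift'] = 180.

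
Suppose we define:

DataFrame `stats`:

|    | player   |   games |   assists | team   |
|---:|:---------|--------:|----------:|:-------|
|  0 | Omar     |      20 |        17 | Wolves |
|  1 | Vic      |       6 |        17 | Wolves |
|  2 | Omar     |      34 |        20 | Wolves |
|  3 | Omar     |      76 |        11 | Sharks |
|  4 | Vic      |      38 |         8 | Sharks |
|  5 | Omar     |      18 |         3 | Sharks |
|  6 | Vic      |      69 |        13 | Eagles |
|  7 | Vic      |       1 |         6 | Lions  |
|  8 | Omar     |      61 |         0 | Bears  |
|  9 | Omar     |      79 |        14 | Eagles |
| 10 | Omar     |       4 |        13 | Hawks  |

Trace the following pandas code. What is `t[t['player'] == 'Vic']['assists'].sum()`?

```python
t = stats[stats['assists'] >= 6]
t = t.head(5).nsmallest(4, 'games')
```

25

filter rows where assists >= 6:
   player  games  assists    team
0    Omar     20       17  Wolves
1     Vic      6       17  Wolves
2    Omar     34       20  Wolves
3    Omar     76       11  Sharks
4     Vic     38        8  Sharks
6     Vic     69       13  Eagles
7     Vic      1        6   Lions
9    Omar     79       14  Eagles
10   Omar      4       13   Hawks
take first 5 rows:
  player  games  assists    team
0   Omar     20       17  Wolves
1    Vic      6       17  Wolves
2   Omar     34       20  Wolves
3   Omar     76       11  Sharks
4    Vic     38        8  Sharks
take 4 rows with smallest games:
  player  games  assists    team
1    Vic      6       17  Wolves
0   Omar     20       17  Wolves
2   Omar     34       20  Wolves
4    Vic     38        8  Sharks
filter rows where player == 'Vic':
  player  games  assists    team
1    Vic      6       17  Wolves
4    Vic     38        8  Sharks
Taking the sum of column 'assists' gives 25.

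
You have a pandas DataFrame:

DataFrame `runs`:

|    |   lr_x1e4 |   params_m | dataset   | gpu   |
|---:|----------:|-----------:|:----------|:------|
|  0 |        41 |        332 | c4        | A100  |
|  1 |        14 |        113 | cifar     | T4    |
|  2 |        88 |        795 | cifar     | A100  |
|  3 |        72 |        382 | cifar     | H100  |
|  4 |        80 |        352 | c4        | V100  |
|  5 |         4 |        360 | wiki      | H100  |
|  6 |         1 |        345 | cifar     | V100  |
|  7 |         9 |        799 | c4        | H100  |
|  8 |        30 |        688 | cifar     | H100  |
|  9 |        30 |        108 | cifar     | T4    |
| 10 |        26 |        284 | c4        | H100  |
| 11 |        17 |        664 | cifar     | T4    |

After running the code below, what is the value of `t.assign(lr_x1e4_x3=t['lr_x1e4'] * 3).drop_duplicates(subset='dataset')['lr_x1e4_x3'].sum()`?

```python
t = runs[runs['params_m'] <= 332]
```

165

filter rows where params_m <= 332:
    lr_x1e4  params_m dataset   gpu
0        41       332      c4  A100
1        14       113   cifar    T4
9        30       108   cifar    T4
10       26       284      c4  H100
add column lr_x1e4_x3 = t['lr_x1e4'] * 3:
    lr_x1e4  params_m dataset   gpu  lr_x1e4_x3
0        41       332      c4  A100         123
1        14       113   cifar    T4          42
9        30       108   cifar    T4          90
10       26       284      c4  H100          78
drop duplicate dataset (keep=first):
   lr_x1e4  params_m dataset   gpu  lr_x1e4_x3
0       41       332      c4  A100         123
1       14       113   cifar    T4          42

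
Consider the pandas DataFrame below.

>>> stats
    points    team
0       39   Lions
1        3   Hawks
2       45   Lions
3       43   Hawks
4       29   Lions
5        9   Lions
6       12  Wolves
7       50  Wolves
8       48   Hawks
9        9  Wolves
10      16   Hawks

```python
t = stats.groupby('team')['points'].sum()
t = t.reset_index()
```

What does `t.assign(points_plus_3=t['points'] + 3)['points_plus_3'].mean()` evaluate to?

104.0

group by team, sum of points:
team
Hawks     110
Lions     122
Wolves     71
Name: points, dtype: int64
reset_index():
     team  points
0   Hawks     110
1   Lions     122
2  Wolves      71
add column points_plus_3 = t['points'] + 3:
     team  points  points_plus_3
0   Hawks     110            113
1   Lions     122            125
2  Wolves      71             74
Then the mean of column 'points_plus_3': 104.0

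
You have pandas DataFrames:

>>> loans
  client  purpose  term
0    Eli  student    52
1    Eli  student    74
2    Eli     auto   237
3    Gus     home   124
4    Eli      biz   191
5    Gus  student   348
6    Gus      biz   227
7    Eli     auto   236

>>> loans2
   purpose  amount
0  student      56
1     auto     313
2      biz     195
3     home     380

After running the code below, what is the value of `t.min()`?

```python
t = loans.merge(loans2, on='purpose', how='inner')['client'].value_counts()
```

merge on 'purpose' (how='inner') → 8 rows:
  client  purpose  term  amount
0    Eli  student    52      56
1    Eli  student    74      56
2    Eli     auto   237     313
3    Gus     home   124     380
4    Eli      biz   191     195
5    Gus  student   348      56
6    Gus      biz   227     195
7    Eli     auto   236     313
value_counts of client:
client
Eli    5
Gus    3
Name: count, dtype: int64

3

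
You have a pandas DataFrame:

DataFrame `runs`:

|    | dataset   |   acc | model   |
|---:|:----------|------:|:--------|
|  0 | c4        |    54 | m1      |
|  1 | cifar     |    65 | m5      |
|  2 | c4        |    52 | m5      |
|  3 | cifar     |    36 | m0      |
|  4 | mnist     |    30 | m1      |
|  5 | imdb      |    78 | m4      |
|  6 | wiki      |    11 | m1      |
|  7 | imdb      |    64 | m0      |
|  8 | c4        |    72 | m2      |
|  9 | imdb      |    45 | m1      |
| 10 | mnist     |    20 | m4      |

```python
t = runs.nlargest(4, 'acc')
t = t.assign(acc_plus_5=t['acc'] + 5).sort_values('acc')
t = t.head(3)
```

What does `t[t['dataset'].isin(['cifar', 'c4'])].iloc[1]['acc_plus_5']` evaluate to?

77

take 4 rows with largest acc:
  dataset  acc model
5    imdb   78    m4
8      c4   72    m2
1   cifar   65    m5
7    imdb   64    m0
add column acc_plus_5 = t['acc'] + 5:
  dataset  acc model  acc_plus_5
5    imdb   78    m4          83
8      c4   72    m2          77
1   cifar   65    m5          70
7    imdb   64    m0          69
sort by acc:
  dataset  acc model  acc_plus_5
7    imdb   64    m0          69
1   cifar   65    m5          70
8      c4   72    m2          77
5    imdb   78    m4          83
take first 3 rows:
  dataset  acc model  acc_plus_5
7    imdb   64    m0          69
1   cifar   65    m5          70
8      c4   72    m2          77
filter rows where dataset in ['cifar', 'c4']:
  dataset  acc model  acc_plus_5
1   cifar   65    m5          70
8      c4   72    m2          77
value at position 1, column 'acc_plus_5' → 77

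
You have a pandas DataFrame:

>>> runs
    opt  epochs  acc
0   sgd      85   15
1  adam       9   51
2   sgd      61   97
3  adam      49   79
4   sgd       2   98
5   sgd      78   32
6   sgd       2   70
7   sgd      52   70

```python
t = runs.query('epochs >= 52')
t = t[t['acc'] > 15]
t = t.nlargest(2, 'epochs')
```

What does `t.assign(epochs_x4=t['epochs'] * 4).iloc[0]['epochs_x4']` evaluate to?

filter rows where epochs >= 52:
   opt  epochs  acc
0  sgd      85   15
2  sgd      61   97
5  sgd      78   32
7  sgd      52   70
filter rows where acc > 15:
   opt  epochs  acc
2  sgd      61   97
5  sgd      78   32
7  sgd      52   70
take 2 rows with largest epochs:
   opt  epochs  acc
5  sgd      78   32
2  sgd      61   97
add column epochs_x4 = t['epochs'] * 4:
   opt  epochs  acc  epochs_x4
5  sgd      78   32        312
2  sgd      61   97        244
Hence 312.

312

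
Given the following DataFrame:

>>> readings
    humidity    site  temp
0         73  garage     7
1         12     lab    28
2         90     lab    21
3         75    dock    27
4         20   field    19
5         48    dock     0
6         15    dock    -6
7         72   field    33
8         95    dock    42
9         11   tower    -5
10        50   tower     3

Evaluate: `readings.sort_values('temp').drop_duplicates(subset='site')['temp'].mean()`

sort by temp:
    humidity    site  temp
6         15    dock    -6
9         11   tower    -5
5         48    dock     0
10        50   tower     3
0         73  garage     7
4         20   field    19
2         90     lab    21
3         75    dock    27
1         12     lab    28
7         72   field    33
8         95    dock    42
drop duplicate site (keep=first):
   humidity    site  temp
6        15    dock    -6
9        11   tower    -5
0        73  garage     7
4        20   field    19
2        90     lab    21

7.2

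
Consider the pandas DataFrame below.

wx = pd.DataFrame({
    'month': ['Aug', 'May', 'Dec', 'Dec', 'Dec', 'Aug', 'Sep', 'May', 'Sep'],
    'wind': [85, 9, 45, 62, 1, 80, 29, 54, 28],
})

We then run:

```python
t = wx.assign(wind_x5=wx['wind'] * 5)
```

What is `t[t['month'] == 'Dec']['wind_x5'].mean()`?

add column wind_x5 = wx['wind'] * 5:
  month  wind  wind_x5
0   Aug    85      425
1   May     9       45
2   Dec    45      225
3   Dec    62      310
4   Dec     1        5
5   Aug    80      400
6   Sep    29      145
7   May    54      270
8   Sep    28      140
filter rows where month == 'Dec':
  month  wind  wind_x5
2   Dec    45      225
3   Dec    62      310
4   Dec     1        5
Taking the mean of column 'wind_x5' gives 180.0.

180.0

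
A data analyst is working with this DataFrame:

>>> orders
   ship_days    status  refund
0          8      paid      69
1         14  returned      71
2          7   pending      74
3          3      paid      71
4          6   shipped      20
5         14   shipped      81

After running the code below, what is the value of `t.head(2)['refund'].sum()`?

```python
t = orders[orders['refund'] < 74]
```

140

filter rows where refund < 74:
   ship_days    status  refund
0          8      paid      69
1         14  returned      71
3          3      paid      71
4          6   shipped      20
take first 2 rows:
   ship_days    status  refund
0          8      paid      69
1         14  returned      71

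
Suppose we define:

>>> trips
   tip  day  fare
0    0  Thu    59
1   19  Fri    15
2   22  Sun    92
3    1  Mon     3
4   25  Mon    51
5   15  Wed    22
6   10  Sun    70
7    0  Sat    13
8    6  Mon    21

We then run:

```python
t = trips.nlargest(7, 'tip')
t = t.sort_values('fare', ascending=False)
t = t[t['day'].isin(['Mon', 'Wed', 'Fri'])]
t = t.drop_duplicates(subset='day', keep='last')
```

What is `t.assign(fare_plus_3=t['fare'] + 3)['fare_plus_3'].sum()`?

49

take 7 rows with largest tip:
   tip  day  fare
4   25  Mon    51
2   22  Sun    92
1   19  Fri    15
5   15  Wed    22
6   10  Sun    70
8    6  Mon    21
3    1  Mon     3
sort by fare descending:
   tip  day  fare
2   22  Sun    92
6   10  Sun    70
4   25  Mon    51
5   15  Wed    22
8    6  Mon    21
1   19  Fri    15
3    1  Mon     3
filter rows where day in ['Mon', 'Wed', 'Fri']:
   tip  day  fare
4   25  Mon    51
5   15  Wed    22
8    6  Mon    21
1   19  Fri    15
3    1  Mon     3
drop duplicate day (keep=last):
   tip  day  fare
5   15  Wed    22
1   19  Fri    15
3    1  Mon     3
add column fare_plus_3 = t['fare'] + 3:
   tip  day  fare  fare_plus_3
5   15  Wed    22           25
1   19  Fri    15           18
3    1  Mon     3            6
Then the sum of column 'fare_plus_3': 49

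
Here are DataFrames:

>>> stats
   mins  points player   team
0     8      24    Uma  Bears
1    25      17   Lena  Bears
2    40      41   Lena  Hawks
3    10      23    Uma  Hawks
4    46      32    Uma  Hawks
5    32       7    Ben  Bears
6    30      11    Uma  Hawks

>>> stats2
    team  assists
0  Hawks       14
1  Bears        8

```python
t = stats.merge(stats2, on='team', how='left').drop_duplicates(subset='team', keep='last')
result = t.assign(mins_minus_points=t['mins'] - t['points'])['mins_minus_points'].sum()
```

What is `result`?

merge on 'team' (how='left') → 7 rows:
   mins  points player   team  assists
0     8      24    Uma  Bears        8
1    25      17   Lena  Bears        8
2    40      41   Lena  Hawks       14
3    10      23    Uma  Hawks       14
4    46      32    Uma  Hawks       14
5    32       7    Ben  Bears        8
6    30      11    Uma  Hawks       14
drop duplicate team (keep=last):
   mins  points player   team  assists
5    32       7    Ben  Bears        8
6    30      11    Uma  Hawks       14
add column mins_minus_points = t['mins'] - t['points']:
   mins  points player   team  assists  mins_minus_points
5    32       7    Ben  Bears        8                 25
6    30      11    Uma  Hawks       14                 19
So sum() = 44.

44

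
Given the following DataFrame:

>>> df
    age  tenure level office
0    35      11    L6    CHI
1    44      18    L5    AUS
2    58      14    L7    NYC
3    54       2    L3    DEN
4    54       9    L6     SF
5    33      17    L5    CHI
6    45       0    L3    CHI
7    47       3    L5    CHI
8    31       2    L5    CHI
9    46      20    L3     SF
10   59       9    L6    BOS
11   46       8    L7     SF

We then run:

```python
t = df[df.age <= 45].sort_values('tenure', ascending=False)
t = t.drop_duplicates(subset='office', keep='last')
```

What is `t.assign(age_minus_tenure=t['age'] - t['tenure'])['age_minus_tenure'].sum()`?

filter rows where age <= 45:
   age  tenure level office
0   35      11    L6    CHI
1   44      18    L5    AUS
5   33      17    L5    CHI
6   45       0    L3    CHI
8   31       2    L5    CHI
sort by tenure descending:
   age  tenure level office
1   44      18    L5    AUS
5   33      17    L5    CHI
0   35      11    L6    CHI
8   31       2    L5    CHI
6   45       0    L3    CHI
drop duplicate office (keep=last):
   age  tenure level office
1   44      18    L5    AUS
6   45       0    L3    CHI
add column age_minus_tenure = t['age'] - t['tenure']:
   age  tenure level office  age_minus_tenure
1   44      18    L5    AUS                26
6   45       0    L3    CHI                45
Taking the sum of column 'age_minus_tenure' gives 71.

71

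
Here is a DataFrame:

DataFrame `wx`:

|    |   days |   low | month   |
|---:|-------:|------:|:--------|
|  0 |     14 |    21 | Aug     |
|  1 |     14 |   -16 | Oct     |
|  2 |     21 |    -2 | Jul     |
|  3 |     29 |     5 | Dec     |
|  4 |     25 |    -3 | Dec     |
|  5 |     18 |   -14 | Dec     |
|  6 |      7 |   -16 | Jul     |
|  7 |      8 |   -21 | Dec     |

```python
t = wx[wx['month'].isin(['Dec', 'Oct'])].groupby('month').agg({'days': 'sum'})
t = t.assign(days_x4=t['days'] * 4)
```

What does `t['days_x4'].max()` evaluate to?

320

filter rows where month in ['Dec', 'Oct']:
   days  low month
1    14  -16   Oct
3    29    5   Dec
4    25   -3   Dec
5    18  -14   Dec
7     8  -21   Dec
group by month, sum of days:
       days
month      
Dec      80
Oct      14
add column days_x4 = t['days'] * 4:
       days  days_x4
month               
Dec      80      320
Oct      14       56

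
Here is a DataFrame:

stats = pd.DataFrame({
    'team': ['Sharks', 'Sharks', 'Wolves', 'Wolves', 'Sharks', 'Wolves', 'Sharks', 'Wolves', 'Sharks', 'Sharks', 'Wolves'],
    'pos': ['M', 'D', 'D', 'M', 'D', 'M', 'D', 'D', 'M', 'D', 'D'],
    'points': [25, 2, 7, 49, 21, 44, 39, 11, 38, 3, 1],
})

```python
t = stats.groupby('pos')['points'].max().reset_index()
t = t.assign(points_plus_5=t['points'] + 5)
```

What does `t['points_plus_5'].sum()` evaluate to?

98

group by pos, max of points:
pos
D    39
M    49
Name: points, dtype: int64
reset_index():
  pos  points
0   D      39
1   M      49
add column points_plus_5 = t['points'] + 5:
  pos  points  points_plus_5
0   D      39             44
1   M      49             54
sum of column 'points_plus_5' → 98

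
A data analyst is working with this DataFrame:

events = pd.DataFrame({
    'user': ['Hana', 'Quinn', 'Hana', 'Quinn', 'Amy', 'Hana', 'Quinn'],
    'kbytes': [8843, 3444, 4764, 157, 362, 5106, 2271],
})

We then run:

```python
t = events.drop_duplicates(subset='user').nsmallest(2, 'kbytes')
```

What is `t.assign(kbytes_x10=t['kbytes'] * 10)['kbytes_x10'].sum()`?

38060

drop duplicate user (keep=first):
    user  kbytes
0   Hana    8843
1  Quinn    3444
4    Amy     362
take 2 rows with smallest kbytes:
    user  kbytes
4    Amy     362
1  Quinn    3444
add column kbytes_x10 = t['kbytes'] * 10:
    user  kbytes  kbytes_x10
4    Amy     362        3620
1  Quinn    3444       34440
Taking the sum of column 'kbytes_x10' gives 38060.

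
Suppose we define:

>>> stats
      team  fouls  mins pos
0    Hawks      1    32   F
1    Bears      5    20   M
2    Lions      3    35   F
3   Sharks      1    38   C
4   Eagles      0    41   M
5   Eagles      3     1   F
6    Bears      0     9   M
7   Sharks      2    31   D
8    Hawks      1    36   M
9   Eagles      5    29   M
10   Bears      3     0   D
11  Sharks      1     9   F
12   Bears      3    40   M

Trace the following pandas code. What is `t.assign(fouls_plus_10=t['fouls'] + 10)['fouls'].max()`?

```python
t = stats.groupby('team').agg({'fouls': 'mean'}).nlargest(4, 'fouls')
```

group by team, mean of fouls:
           fouls
team            
Bears   2.750000
Eagles  2.666667
Hawks   1.000000
Lions   3.000000
Sharks  1.333333
take 4 rows with largest fouls:
           fouls
team            
Lions   3.000000
Bears   2.750000
Eagles  2.666667
Sharks  1.333333
add column fouls_plus_10 = t['fouls'] + 10:
           fouls  fouls_plus_10
team                           
Lions   3.000000      13.000000
Bears   2.750000      12.750000
Eagles  2.666667      12.666667
Sharks  1.333333      11.333333
Hence 3.0.

3.0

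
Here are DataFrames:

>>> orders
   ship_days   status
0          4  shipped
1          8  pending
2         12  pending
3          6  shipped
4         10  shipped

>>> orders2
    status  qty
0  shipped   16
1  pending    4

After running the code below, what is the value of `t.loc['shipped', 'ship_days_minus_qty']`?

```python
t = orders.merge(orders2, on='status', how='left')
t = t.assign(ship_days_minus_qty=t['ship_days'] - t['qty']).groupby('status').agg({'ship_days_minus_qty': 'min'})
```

merge on 'status' (how='left') → 5 rows:
   ship_days   status  qty
0          4  shipped   16
1          8  pending    4
2         12  pending    4
3          6  shipped   16
4         10  shipped   16
add column ship_days_minus_qty = t['ship_days'] - t['qty']:
   ship_days   status  qty  ship_days_minus_qty
0          4  shipped   16                  -12
1          8  pending    4                    4
2         12  pending    4                    8
3          6  shipped   16                  -10
4         10  shipped   16                   -6
group by status, min of ship_days_minus_qty:
         ship_days_minus_qty
status                      
pending                    4
shipped                  -12
Finally, value at row 'shipped', column 'ship_days_minus_qty' = -12.

-12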